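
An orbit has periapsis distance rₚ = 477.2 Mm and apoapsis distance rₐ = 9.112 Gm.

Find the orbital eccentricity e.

Convert to SI: rₚ = 477.2 Mm = 4.772e+08 m; rₐ = 9.112 Gm = 9.112e+09 m.
e = (rₐ − rₚ) / (rₐ + rₚ).
e = (9.112e+09 − 4.772e+08) / (9.112e+09 + 4.772e+08) = 8.6348e+09 / 9.5892e+09 ≈ 0.9005.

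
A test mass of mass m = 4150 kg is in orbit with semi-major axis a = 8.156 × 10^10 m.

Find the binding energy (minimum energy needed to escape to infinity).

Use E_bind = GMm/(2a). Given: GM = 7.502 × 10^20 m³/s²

Total orbital energy is E = −GMm/(2a); binding energy is E_bind = −E = GMm/(2a).
E_bind = 7.502e+20 · 4150 / (2 · 8.156e+10) J ≈ 1.909e+13 J = 19.09 TJ.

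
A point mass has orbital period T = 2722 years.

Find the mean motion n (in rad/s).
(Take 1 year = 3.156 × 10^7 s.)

Convert to SI: T = 2722 years = 8.59063e+10 s.
n = 2π / T.
n = 2π / 8.59063e+10 s ≈ 7.314e-11 rad/s.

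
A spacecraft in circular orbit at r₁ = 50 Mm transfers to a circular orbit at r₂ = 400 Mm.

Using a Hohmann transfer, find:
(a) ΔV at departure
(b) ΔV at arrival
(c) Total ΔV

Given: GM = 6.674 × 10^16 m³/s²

Convert to SI: r₁ = 50 Mm = 5e+07 m; r₂ = 400 Mm = 4e+08 m.
Transfer semi-major axis: a_t = (r₁ + r₂)/2 = (5e+07 + 4e+08)/2 = 2.25e+08 m.
Circular speeds: v₁ = √(GM/r₁) = 36534.9 m/s, v₂ = √(GM/r₂) = 12917 m/s.
Transfer speeds (vis-viva v² = GM(2/r − 1/a_t)): v₁ᵗ = 48713.2 m/s, v₂ᵗ = 6089.15 m/s.
(a) ΔV₁ = |v₁ᵗ − v₁| ≈ 1.218e+04 m/s = 12.18 km/s.
(b) ΔV₂ = |v₂ − v₂ᵗ| ≈ 6828 m/s = 6.828 km/s.
(c) ΔV_total = ΔV₁ + ΔV₂ ≈ 1.901e+04 m/s = 19.01 km/s.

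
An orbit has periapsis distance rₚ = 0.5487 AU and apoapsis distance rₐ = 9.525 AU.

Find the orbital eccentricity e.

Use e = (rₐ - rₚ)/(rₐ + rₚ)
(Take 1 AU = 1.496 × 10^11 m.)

Convert to SI: rₚ = 0.5487 AU = 8.20855e+10 m; rₐ = 9.525 AU = 1.42494e+12 m.
e = (rₐ − rₚ) / (rₐ + rₚ).
e = (1.42494e+12 − 8.20855e+10) / (1.42494e+12 + 8.20855e+10) = 1.34285e+12 / 1.50703e+12 ≈ 0.8911.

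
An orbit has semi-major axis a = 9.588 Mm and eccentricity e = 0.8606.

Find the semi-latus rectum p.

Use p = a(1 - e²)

Convert to SI: a = 9.588 Mm = 9.588e+06 m.
p = a (1 − e²).
p = 9.588e+06 · (1 − (0.8606)²) = 9.588e+06 · 0.259368 ≈ 2.487e+06 m = 2.487 Mm.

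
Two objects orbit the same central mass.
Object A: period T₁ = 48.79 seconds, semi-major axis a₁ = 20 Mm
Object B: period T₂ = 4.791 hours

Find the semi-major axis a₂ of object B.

Convert to SI: a₁ = 20 Mm = 2e+07 m; T₂ = 4.791 hours = 17247.6 s.
Kepler's third law: (T₁/T₂)² = (a₁/a₂)³ ⇒ a₂ = a₁ · (T₂/T₁)^(2/3).
T₂/T₁ = 17247.6 / 48.79 = 353.507.
a₂ = 2e+07 · (353.507)^(2/3) m ≈ 9.999e+08 m = 999.9 Mm.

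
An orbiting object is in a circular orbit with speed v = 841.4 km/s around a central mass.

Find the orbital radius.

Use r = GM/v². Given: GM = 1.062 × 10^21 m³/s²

Convert to SI: v = 841.4 km/s = 841400 m/s.
For a circular orbit, v² = GM / r, so r = GM / v².
r = 1.062e+21 / (841400)² m ≈ 1.5e+09 m = 1.5 Gm.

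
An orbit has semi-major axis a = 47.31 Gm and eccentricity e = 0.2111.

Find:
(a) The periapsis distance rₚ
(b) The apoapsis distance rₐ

Convert to SI: a = 47.31 Gm = 4.731e+10 m.
(a) rₚ = a(1 − e) = 4.731e+10 · (1 − 0.2111) = 4.731e+10 · 0.7889 ≈ 3.732e+10 m = 37.32 Gm.
(b) rₐ = a(1 + e) = 4.731e+10 · (1 + 0.2111) = 4.731e+10 · 1.2111 ≈ 5.73e+10 m = 57.3 Gm.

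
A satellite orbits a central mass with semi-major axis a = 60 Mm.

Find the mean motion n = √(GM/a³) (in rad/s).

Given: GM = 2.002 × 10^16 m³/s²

Convert to SI: a = 60 Mm = 6e+07 m.
n = √(GM / a³).
n = √(2.002e+16 / (6e+07)³) rad/s ≈ 0.0003044 rad/s.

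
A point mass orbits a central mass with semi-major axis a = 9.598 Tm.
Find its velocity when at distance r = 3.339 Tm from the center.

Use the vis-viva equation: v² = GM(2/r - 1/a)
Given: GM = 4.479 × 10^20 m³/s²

Convert to SI: a = 9.598 Tm = 9.598e+12 m; r = 3.339 Tm = 3.339e+12 m.
Vis-viva: v = √(GM · (2/r − 1/a)).
2/r − 1/a = 2/3.339e+12 − 1/9.598e+12 = 4.94793e-13 m⁻¹.
v = √(4.479e+20 · 4.94793e-13) m/s ≈ 1.489e+04 m/s = 14.89 km/s.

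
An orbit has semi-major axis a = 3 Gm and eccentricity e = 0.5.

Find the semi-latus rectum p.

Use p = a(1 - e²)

Convert to SI: a = 3 Gm = 3e+09 m.
p = a (1 − e²).
p = 3e+09 · (1 − (0.5)²) = 3e+09 · 0.75 ≈ 2.25e+09 m = 2.25 Gm.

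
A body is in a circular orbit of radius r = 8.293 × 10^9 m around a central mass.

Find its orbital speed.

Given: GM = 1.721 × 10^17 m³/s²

For a circular orbit, gravity supplies the centripetal force, so v = √(GM / r).
v = √(1.721e+17 / 8.293e+09) m/s ≈ 4555 m/s = 4.555 km/s.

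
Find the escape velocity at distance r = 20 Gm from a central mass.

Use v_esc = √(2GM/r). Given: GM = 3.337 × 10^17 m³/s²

Convert to SI: r = 20 Gm = 2e+10 m.
Escape velocity comes from setting total energy to zero: ½v² − GM/r = 0 ⇒ v_esc = √(2GM / r).
v_esc = √(2 · 3.337e+17 / 2e+10) m/s ≈ 5777 m/s = 5.777 km/s.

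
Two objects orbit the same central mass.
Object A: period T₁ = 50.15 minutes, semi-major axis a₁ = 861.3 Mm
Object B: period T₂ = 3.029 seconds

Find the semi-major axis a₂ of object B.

Convert to SI: T₁ = 50.15 minutes = 3009 s; a₁ = 861.3 Mm = 8.613e+08 m.
Kepler's third law: (T₁/T₂)² = (a₁/a₂)³ ⇒ a₂ = a₁ · (T₂/T₁)^(2/3).
T₂/T₁ = 3.029 / 3009 = 0.00100665.
a₂ = 8.613e+08 · (0.00100665)^(2/3) m ≈ 8.651e+06 m = 8.651 Mm.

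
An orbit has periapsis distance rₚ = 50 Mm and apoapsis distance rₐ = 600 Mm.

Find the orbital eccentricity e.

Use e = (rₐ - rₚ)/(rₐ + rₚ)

Convert to SI: rₚ = 50 Mm = 5e+07 m; rₐ = 600 Mm = 6e+08 m.
e = (rₐ − rₚ) / (rₐ + rₚ).
e = (6e+08 − 5e+07) / (6e+08 + 5e+07) = 5.5e+08 / 6.5e+08 ≈ 0.8462.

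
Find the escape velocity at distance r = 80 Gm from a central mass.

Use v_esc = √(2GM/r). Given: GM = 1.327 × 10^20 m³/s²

Convert to SI: r = 80 Gm = 8e+10 m.
Escape velocity comes from setting total energy to zero: ½v² − GM/r = 0 ⇒ v_esc = √(2GM / r).
v_esc = √(2 · 1.327e+20 / 8e+10) m/s ≈ 5.76e+04 m/s = 57.6 km/s.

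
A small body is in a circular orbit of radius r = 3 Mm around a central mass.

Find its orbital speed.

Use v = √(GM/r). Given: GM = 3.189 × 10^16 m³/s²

Convert to SI: r = 3 Mm = 3e+06 m.
For a circular orbit, gravity supplies the centripetal force, so v = √(GM / r).
v = √(3.189e+16 / 3e+06) m/s ≈ 1.031e+05 m/s = 103.1 km/s.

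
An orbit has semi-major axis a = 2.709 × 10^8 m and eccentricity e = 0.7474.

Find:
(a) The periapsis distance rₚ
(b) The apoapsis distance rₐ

(a) rₚ = a(1 − e) = 2.709e+08 · (1 − 0.7474) = 2.709e+08 · 0.2526 ≈ 6.843e+07 m = 6.843 × 10^7 m.
(b) rₐ = a(1 + e) = 2.709e+08 · (1 + 0.7474) = 2.709e+08 · 1.7474 ≈ 4.734e+08 m = 4.734 × 10^8 m.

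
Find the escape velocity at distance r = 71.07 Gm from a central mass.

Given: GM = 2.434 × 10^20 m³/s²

Convert to SI: r = 71.07 Gm = 7.107e+10 m.
Escape velocity comes from setting total energy to zero: ½v² − GM/r = 0 ⇒ v_esc = √(2GM / r).
v_esc = √(2 · 2.434e+20 / 7.107e+10) m/s ≈ 8.276e+04 m/s = 82.76 km/s.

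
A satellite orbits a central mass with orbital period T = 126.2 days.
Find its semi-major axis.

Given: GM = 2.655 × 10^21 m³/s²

Convert to SI: T = 126.2 days = 1.09037e+07 s.
Invert Kepler's third law: a = (GM · T² / (4π²))^(1/3).
Substituting T = 1.09037e+07 s and GM = 2.655e+21 m³/s²:
a = (2.655e+21 · (1.09037e+07)² / (4π²))^(1/3) m
a ≈ 2e+11 m = 200 Gm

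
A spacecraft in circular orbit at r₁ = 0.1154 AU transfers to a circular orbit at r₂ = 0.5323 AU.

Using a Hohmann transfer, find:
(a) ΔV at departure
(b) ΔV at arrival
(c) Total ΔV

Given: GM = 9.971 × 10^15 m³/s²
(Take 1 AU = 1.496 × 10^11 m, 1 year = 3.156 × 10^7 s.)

Convert to SI: r₁ = 0.1154 AU = 1.72638e+10 m; r₂ = 0.5323 AU = 7.96321e+10 m.
Transfer semi-major axis: a_t = (r₁ + r₂)/2 = (1.72638e+10 + 7.96321e+10)/2 = 4.8448e+10 m.
Circular speeds: v₁ = √(GM/r₁) = 759.977 m/s, v₂ = √(GM/r₂) = 353.855 m/s.
Transfer speeds (vis-viva v² = GM(2/r − 1/a_t)): v₁ᵗ = 974.332 m/s, v₂ᵗ = 211.23 m/s.
(a) ΔV₁ = |v₁ᵗ − v₁| ≈ 214.4 m/s = 0.04522 AU/year.
(b) ΔV₂ = |v₂ − v₂ᵗ| ≈ 142.6 m/s = 0.03009 AU/year.
(c) ΔV_total = ΔV₁ + ΔV₂ ≈ 357 m/s = 0.07531 AU/year.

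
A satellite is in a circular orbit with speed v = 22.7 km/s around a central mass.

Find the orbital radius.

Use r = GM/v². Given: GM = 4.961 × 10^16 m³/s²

Convert to SI: v = 22.7 km/s = 22700 m/s.
For a circular orbit, v² = GM / r, so r = GM / v².
r = 4.961e+16 / (22700)² m ≈ 9.628e+07 m = 96.28 Mm.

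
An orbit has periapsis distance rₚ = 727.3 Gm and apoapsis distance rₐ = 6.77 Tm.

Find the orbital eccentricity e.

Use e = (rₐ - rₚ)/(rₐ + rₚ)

Convert to SI: rₚ = 727.3 Gm = 7.273e+11 m; rₐ = 6.77 Tm = 6.77e+12 m.
e = (rₐ − rₚ) / (rₐ + rₚ).
e = (6.77e+12 − 7.273e+11) / (6.77e+12 + 7.273e+11) = 6.0427e+12 / 7.4973e+12 ≈ 0.806.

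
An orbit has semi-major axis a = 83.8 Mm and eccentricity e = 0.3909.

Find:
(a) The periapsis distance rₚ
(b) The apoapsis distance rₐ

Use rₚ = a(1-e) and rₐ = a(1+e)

Convert to SI: a = 83.8 Mm = 8.38e+07 m.
(a) rₚ = a(1 − e) = 8.38e+07 · (1 − 0.3909) = 8.38e+07 · 0.6091 ≈ 5.104e+07 m = 51.04 Mm.
(b) rₐ = a(1 + e) = 8.38e+07 · (1 + 0.3909) = 8.38e+07 · 1.3909 ≈ 1.166e+08 m = 116.6 Mm.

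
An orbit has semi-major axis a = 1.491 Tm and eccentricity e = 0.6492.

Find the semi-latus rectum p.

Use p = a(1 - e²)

Convert to SI: a = 1.491 Tm = 1.491e+12 m.
p = a (1 − e²).
p = 1.491e+12 · (1 − (0.6492)²) = 1.491e+12 · 0.578539 ≈ 8.626e+11 m = 862.6 Gm.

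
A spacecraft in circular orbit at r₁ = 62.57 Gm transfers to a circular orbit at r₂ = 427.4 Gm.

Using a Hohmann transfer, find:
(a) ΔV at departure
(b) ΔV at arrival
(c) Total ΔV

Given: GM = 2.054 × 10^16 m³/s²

Convert to SI: r₁ = 62.57 Gm = 6.257e+10 m; r₂ = 427.4 Gm = 4.274e+11 m.
Transfer semi-major axis: a_t = (r₁ + r₂)/2 = (6.257e+10 + 4.274e+11)/2 = 2.44985e+11 m.
Circular speeds: v₁ = √(GM/r₁) = 572.951 m/s, v₂ = √(GM/r₂) = 219.221 m/s.
Transfer speeds (vis-viva v² = GM(2/r − 1/a_t)): v₁ᵗ = 756.771 m/s, v₂ᵗ = 110.789 m/s.
(a) ΔV₁ = |v₁ᵗ − v₁| ≈ 183.8 m/s = 183.8 m/s.
(b) ΔV₂ = |v₂ − v₂ᵗ| ≈ 108.4 m/s = 108.4 m/s.
(c) ΔV_total = ΔV₁ + ΔV₂ ≈ 292.3 m/s = 292.3 m/s.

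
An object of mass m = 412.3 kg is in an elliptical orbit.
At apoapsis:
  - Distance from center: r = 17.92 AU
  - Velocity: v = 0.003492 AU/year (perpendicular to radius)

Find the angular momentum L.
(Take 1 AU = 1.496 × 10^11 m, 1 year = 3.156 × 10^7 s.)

Convert to SI: r = 17.92 AU = 2.68083e+12 m; v = 0.003492 AU/year = 16.5527 m/s.
Since v is perpendicular to r, L = m · v · r.
L = 412.3 · 16.5527 · 2.68083e+12 kg·m²/s ≈ 1.83e+16 kg·m²/s.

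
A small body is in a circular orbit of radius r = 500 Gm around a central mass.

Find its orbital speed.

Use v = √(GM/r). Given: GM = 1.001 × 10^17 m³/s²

Convert to SI: r = 500 Gm = 5e+11 m.
For a circular orbit, gravity supplies the centripetal force, so v = √(GM / r).
v = √(1.001e+17 / 5e+11) m/s ≈ 447.4 m/s = 447.4 m/s.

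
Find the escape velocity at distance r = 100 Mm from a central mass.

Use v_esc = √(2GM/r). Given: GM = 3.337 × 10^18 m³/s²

Convert to SI: r = 100 Mm = 1e+08 m.
Escape velocity comes from setting total energy to zero: ½v² − GM/r = 0 ⇒ v_esc = √(2GM / r).
v_esc = √(2 · 3.337e+18 / 1e+08) m/s ≈ 2.583e+05 m/s = 258.3 km/s.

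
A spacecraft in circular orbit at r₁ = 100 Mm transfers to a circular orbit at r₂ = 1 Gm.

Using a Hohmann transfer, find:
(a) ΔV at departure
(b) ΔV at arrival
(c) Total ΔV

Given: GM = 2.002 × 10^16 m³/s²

Convert to SI: r₁ = 100 Mm = 1e+08 m; r₂ = 1 Gm = 1e+09 m.
Transfer semi-major axis: a_t = (r₁ + r₂)/2 = (1e+08 + 1e+09)/2 = 5.5e+08 m.
Circular speeds: v₁ = √(GM/r₁) = 14149.2 m/s, v₂ = √(GM/r₂) = 4474.37 m/s.
Transfer speeds (vis-viva v² = GM(2/r − 1/a_t)): v₁ᵗ = 19078.8 m/s, v₂ᵗ = 1907.88 m/s.
(a) ΔV₁ = |v₁ᵗ − v₁| ≈ 4930 m/s = 4.93 km/s.
(b) ΔV₂ = |v₂ − v₂ᵗ| ≈ 2566 m/s = 2.566 km/s.
(c) ΔV_total = ΔV₁ + ΔV₂ ≈ 7496 m/s = 7.496 km/s.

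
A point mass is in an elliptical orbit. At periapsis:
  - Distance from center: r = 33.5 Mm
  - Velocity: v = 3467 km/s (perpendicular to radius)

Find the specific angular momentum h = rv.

Convert to SI: r = 33.5 Mm = 3.35e+07 m; v = 3467 km/s = 3.467e+06 m/s.
With v perpendicular to r, h = r · v.
h = 3.35e+07 · 3.467e+06 m²/s ≈ 1.161e+14 m²/s.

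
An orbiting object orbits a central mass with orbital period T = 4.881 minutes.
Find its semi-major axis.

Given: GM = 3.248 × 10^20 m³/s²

Convert to SI: T = 4.881 minutes = 292.86 s.
Invert Kepler's third law: a = (GM · T² / (4π²))^(1/3).
Substituting T = 292.86 s and GM = 3.248e+20 m³/s²:
a = (3.248e+20 · (292.86)² / (4π²))^(1/3) m
a ≈ 8.903e+07 m = 89.03 Mm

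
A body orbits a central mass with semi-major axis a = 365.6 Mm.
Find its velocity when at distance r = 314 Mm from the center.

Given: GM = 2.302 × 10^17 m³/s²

Convert to SI: a = 365.6 Mm = 3.656e+08 m; r = 314 Mm = 3.14e+08 m.
Vis-viva: v = √(GM · (2/r − 1/a)).
2/r − 1/a = 2/3.14e+08 − 1/3.656e+08 = 3.6342e-09 m⁻¹.
v = √(2.302e+17 · 3.6342e-09) m/s ≈ 2.892e+04 m/s = 28.92 km/s.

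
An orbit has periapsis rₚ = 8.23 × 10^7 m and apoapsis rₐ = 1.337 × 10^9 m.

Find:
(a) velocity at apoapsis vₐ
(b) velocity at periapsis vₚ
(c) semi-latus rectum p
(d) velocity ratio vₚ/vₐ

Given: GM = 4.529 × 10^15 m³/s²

(a) With a = (rₚ + rₐ)/2 = 7.0965e+08 m, vₐ = √(GM (2/rₐ − 1/a)) = √(4.529e+15 · (2/1.337e+09 − 1/7.0965e+08)) m/s ≈ 626.8 m/s
(b) With a = (rₚ + rₐ)/2 = 7.0965e+08 m, vₚ = √(GM (2/rₚ − 1/a)) = √(4.529e+15 · (2/8.23e+07 − 1/7.0965e+08)) m/s ≈ 1.018e+04 m/s
(c) From a = (rₚ + rₐ)/2 = 7.0965e+08 m and e = (rₐ − rₚ)/(rₐ + rₚ) = 0.884027, p = a(1 − e²) = 7.0965e+08 · (1 − (0.884027)²) ≈ 1.551e+08 m
(d) Conservation of angular momentum (rₚvₚ = rₐvₐ) gives vₚ/vₐ = rₐ/rₚ = 1.337e+09/8.23e+07 ≈ 16.25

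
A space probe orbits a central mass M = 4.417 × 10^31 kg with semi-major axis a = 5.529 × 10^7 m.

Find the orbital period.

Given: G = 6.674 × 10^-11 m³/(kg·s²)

GM = G · M = 6.674e-11 · 4.417e+31 = 2.94791e+21 m³/s².
Kepler's third law: T = 2π √(a³ / GM).
Substituting a = 5.529e+07 m and GM = 2.94791e+21 m³/s²:
T = 2π √((5.529e+07)³ / 2.94791e+21) s
T ≈ 47.58 s = 47.58 seconds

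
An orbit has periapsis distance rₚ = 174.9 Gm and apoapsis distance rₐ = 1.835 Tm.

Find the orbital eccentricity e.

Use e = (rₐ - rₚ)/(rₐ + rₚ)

Convert to SI: rₚ = 174.9 Gm = 1.749e+11 m; rₐ = 1.835 Tm = 1.835e+12 m.
e = (rₐ − rₚ) / (rₐ + rₚ).
e = (1.835e+12 − 1.749e+11) / (1.835e+12 + 1.749e+11) = 1.6601e+12 / 2.0099e+12 ≈ 0.826.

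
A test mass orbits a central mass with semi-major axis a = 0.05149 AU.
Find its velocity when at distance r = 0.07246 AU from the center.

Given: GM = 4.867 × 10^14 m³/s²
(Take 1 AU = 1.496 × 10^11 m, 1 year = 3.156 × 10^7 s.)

Convert to SI: a = 0.05149 AU = 7.7029e+09 m; r = 0.07246 AU = 1.084e+10 m.
Vis-viva: v = √(GM · (2/r − 1/a)).
2/r − 1/a = 2/1.084e+10 − 1/7.7029e+09 = 5.46804e-11 m⁻¹.
v = √(4.867e+14 · 5.46804e-11) m/s ≈ 163.1 m/s = 0.03442 AU/year.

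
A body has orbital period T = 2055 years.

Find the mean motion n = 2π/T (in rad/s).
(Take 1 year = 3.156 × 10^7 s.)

Convert to SI: T = 2055 years = 6.48558e+10 s.
n = 2π / T.
n = 2π / 6.48558e+10 s ≈ 9.688e-11 rad/s.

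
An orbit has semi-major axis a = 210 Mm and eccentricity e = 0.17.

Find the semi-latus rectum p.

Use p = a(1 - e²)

Convert to SI: a = 210 Mm = 2.1e+08 m.
p = a (1 − e²).
p = 2.1e+08 · (1 − (0.17)²) = 2.1e+08 · 0.9711 ≈ 2.039e+08 m = 203.9 Mm.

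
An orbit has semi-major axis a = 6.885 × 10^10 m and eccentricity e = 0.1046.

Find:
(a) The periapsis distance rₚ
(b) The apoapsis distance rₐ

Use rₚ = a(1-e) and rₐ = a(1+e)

(a) rₚ = a(1 − e) = 6.885e+10 · (1 − 0.1046) = 6.885e+10 · 0.8954 ≈ 6.165e+10 m = 6.165 × 10^10 m.
(b) rₐ = a(1 + e) = 6.885e+10 · (1 + 0.1046) = 6.885e+10 · 1.1046 ≈ 7.605e+10 m = 7.605 × 10^10 m.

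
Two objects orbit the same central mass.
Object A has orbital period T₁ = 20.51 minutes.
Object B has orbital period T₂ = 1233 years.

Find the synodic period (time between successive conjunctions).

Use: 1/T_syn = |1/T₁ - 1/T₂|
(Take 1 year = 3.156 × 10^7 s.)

Convert to SI: T₁ = 20.51 minutes = 1230.6 s; T₂ = 1233 years = 3.89135e+10 s.
T_syn = |T₁ · T₂ / (T₁ − T₂)|.
T_syn = |1230.6 · 3.89135e+10 / (1230.6 − 3.89135e+10)| s ≈ 1231 s = 20.51 minutes.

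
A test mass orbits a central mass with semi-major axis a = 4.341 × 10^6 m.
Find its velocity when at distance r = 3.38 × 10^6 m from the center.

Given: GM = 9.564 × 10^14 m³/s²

Vis-viva: v = √(GM · (2/r − 1/a)).
2/r − 1/a = 2/3.38e+06 − 1/4.341e+06 = 3.61354e-07 m⁻¹.
v = √(9.564e+14 · 3.61354e-07) m/s ≈ 1.859e+04 m/s = 18.59 km/s.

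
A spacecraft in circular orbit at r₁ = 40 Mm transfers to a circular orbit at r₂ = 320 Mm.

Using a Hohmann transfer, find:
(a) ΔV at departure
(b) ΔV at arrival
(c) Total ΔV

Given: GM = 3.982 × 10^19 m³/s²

Convert to SI: r₁ = 40 Mm = 4e+07 m; r₂ = 320 Mm = 3.2e+08 m.
Transfer semi-major axis: a_t = (r₁ + r₂)/2 = (4e+07 + 3.2e+08)/2 = 1.8e+08 m.
Circular speeds: v₁ = √(GM/r₁) = 997747 m/s, v₂ = √(GM/r₂) = 352757 m/s.
Transfer speeds (vis-viva v² = GM(2/r − 1/a_t)): v₁ᵗ = 1.33033e+06 m/s, v₂ᵗ = 166291 m/s.
(a) ΔV₁ = |v₁ᵗ − v₁| ≈ 3.326e+05 m/s = 332.6 km/s.
(b) ΔV₂ = |v₂ − v₂ᵗ| ≈ 1.865e+05 m/s = 186.5 km/s.
(c) ΔV_total = ΔV₁ + ΔV₂ ≈ 5.19e+05 m/s = 519 km/s.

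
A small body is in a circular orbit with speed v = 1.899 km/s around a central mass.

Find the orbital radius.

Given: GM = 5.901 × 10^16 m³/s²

Convert to SI: v = 1.899 km/s = 1899 m/s.
For a circular orbit, v² = GM / r, so r = GM / v².
r = 5.901e+16 / (1899)² m ≈ 1.636e+10 m = 16.36 Gm.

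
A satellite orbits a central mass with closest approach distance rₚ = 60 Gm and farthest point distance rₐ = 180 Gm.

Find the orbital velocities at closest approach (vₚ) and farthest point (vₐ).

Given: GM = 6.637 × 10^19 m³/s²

Convert to SI: rₚ = 60 Gm = 6e+10 m; rₐ = 180 Gm = 1.8e+11 m.
Use the vis-viva equation v² = GM(2/r − 1/a) with a = (rₚ + rₐ)/2 = (6e+10 + 1.8e+11)/2 = 1.2e+11 m.
vₚ = √(GM · (2/rₚ − 1/a)) = √(6.637e+19 · (2/6e+10 − 1/1.2e+11)) m/s ≈ 4.073e+04 m/s = 40.73 km/s.
vₐ = √(GM · (2/rₐ − 1/a)) = √(6.637e+19 · (2/1.8e+11 − 1/1.2e+11)) m/s ≈ 1.358e+04 m/s = 13.58 km/s.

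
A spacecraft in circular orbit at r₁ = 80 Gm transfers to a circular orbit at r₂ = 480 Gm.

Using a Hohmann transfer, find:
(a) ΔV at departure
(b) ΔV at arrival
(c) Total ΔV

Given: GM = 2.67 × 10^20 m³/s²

Convert to SI: r₁ = 80 Gm = 8e+10 m; r₂ = 480 Gm = 4.8e+11 m.
Transfer semi-major axis: a_t = (r₁ + r₂)/2 = (8e+10 + 4.8e+11)/2 = 2.8e+11 m.
Circular speeds: v₁ = √(GM/r₁) = 57771.1 m/s, v₂ = √(GM/r₂) = 23585 m/s.
Transfer speeds (vis-viva v² = GM(2/r − 1/a_t)): v₁ᵗ = 75640.1 m/s, v₂ᵗ = 12606.7 m/s.
(a) ΔV₁ = |v₁ᵗ − v₁| ≈ 1.787e+04 m/s = 17.87 km/s.
(b) ΔV₂ = |v₂ − v₂ᵗ| ≈ 1.098e+04 m/s = 10.98 km/s.
(c) ΔV_total = ΔV₁ + ΔV₂ ≈ 2.885e+04 m/s = 28.85 km/s.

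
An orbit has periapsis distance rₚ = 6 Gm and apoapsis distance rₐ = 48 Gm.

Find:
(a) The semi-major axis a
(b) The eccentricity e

Convert to SI: rₚ = 6 Gm = 6e+09 m; rₐ = 48 Gm = 4.8e+10 m.
(a) a = (rₚ + rₐ) / 2 = (6e+09 + 4.8e+10) / 2 ≈ 2.7e+10 m = 27 Gm.
(b) e = (rₐ − rₚ) / (rₐ + rₚ) = (4.8e+10 − 6e+09) / (4.8e+10 + 6e+09) ≈ 0.7778.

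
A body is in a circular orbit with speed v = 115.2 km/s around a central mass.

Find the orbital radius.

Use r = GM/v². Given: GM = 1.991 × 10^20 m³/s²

Convert to SI: v = 115.2 km/s = 115200 m/s.
For a circular orbit, v² = GM / r, so r = GM / v².
r = 1.991e+20 / (115200)² m ≈ 1.5e+10 m = 15 Gm.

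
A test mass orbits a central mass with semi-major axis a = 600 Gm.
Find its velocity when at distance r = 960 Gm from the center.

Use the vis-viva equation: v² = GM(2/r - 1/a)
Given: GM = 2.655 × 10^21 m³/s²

Convert to SI: a = 600 Gm = 6e+11 m; r = 960 Gm = 9.6e+11 m.
Vis-viva: v = √(GM · (2/r − 1/a)).
2/r − 1/a = 2/9.6e+11 − 1/6e+11 = 4.16667e-13 m⁻¹.
v = √(2.655e+21 · 4.16667e-13) m/s ≈ 3.326e+04 m/s = 33.26 km/s.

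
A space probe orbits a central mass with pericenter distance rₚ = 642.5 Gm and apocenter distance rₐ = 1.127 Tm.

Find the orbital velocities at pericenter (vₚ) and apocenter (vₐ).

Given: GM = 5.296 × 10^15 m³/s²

Convert to SI: rₚ = 642.5 Gm = 6.425e+11 m; rₐ = 1.127 Tm = 1.127e+12 m.
Use the vis-viva equation v² = GM(2/r − 1/a) with a = (rₚ + rₐ)/2 = (6.425e+11 + 1.127e+12)/2 = 8.8475e+11 m.
vₚ = √(GM · (2/rₚ − 1/a)) = √(5.296e+15 · (2/6.425e+11 − 1/8.8475e+11)) m/s ≈ 102.5 m/s = 102.5 m/s.
vₐ = √(GM · (2/rₐ − 1/a)) = √(5.296e+15 · (2/1.127e+12 − 1/8.8475e+11)) m/s ≈ 58.42 m/s = 58.42 m/s.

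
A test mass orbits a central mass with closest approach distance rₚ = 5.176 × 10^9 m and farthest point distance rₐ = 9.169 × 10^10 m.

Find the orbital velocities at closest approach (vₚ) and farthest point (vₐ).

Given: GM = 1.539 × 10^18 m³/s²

Use the vis-viva equation v² = GM(2/r − 1/a) with a = (rₚ + rₐ)/2 = (5.176e+09 + 9.169e+10)/2 = 4.8433e+10 m.
vₚ = √(GM · (2/rₚ − 1/a)) = √(1.539e+18 · (2/5.176e+09 − 1/4.8433e+10)) m/s ≈ 2.373e+04 m/s = 23.73 km/s.
vₐ = √(GM · (2/rₐ − 1/a)) = √(1.539e+18 · (2/9.169e+10 − 1/4.8433e+10)) m/s ≈ 1339 m/s = 1.339 km/s.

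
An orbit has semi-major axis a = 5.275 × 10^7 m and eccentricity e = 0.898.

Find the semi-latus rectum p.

p = a (1 − e²).
p = 5.275e+07 · (1 − (0.898)²) = 5.275e+07 · 0.193596 ≈ 1.021e+07 m = 1.021 × 10^7 m.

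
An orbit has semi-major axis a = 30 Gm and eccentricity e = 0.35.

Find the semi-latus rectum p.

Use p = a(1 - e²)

Convert to SI: a = 30 Gm = 3e+10 m.
p = a (1 − e²).
p = 3e+10 · (1 − (0.35)²) = 3e+10 · 0.8775 ≈ 2.632e+10 m = 26.32 Gm.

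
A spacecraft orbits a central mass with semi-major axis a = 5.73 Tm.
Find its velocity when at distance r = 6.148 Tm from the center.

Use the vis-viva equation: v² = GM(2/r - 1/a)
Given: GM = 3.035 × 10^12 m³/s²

Convert to SI: a = 5.73 Tm = 5.73e+12 m; r = 6.148 Tm = 6.148e+12 m.
Vis-viva: v = √(GM · (2/r − 1/a)).
2/r − 1/a = 2/6.148e+12 − 1/5.73e+12 = 1.50789e-13 m⁻¹.
v = √(3.035e+12 · 1.50789e-13) m/s ≈ 0.6765 m/s = 0.6765 m/s.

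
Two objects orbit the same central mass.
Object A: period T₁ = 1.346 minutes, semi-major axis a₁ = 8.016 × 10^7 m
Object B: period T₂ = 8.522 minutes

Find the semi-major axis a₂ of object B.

Convert to SI: T₁ = 1.346 minutes = 80.76 s; T₂ = 8.522 minutes = 511.32 s.
Kepler's third law: (T₁/T₂)² = (a₁/a₂)³ ⇒ a₂ = a₁ · (T₂/T₁)^(2/3).
T₂/T₁ = 511.32 / 80.76 = 6.33135.
a₂ = 8.016e+07 · (6.33135)^(2/3) m ≈ 2.743e+08 m = 2.743 × 10^8 m.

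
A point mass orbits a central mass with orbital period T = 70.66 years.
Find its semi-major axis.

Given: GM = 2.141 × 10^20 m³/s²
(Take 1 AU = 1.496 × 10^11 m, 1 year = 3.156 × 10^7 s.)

Convert to SI: T = 70.66 years = 2.23003e+09 s.
Invert Kepler's third law: a = (GM · T² / (4π²))^(1/3).
Substituting T = 2.23003e+09 s and GM = 2.141e+20 m³/s²:
a = (2.141e+20 · (2.23003e+09)² / (4π²))^(1/3) m
a ≈ 2.999e+12 m = 20.05 AU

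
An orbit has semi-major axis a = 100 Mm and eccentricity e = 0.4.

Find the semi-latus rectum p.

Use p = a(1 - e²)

Convert to SI: a = 100 Mm = 1e+08 m.
p = a (1 − e²).
p = 1e+08 · (1 − (0.4)²) = 1e+08 · 0.84 ≈ 8.4e+07 m = 84 Mm.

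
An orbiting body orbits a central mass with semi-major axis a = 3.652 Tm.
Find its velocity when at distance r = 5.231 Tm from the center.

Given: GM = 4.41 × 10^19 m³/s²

Convert to SI: a = 3.652 Tm = 3.652e+12 m; r = 5.231 Tm = 5.231e+12 m.
Vis-viva: v = √(GM · (2/r − 1/a)).
2/r − 1/a = 2/5.231e+12 − 1/3.652e+12 = 1.08514e-13 m⁻¹.
v = √(4.41e+19 · 1.08514e-13) m/s ≈ 2188 m/s = 2.188 km/s.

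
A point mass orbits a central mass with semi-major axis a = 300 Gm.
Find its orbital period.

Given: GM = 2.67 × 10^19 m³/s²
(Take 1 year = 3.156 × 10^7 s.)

Convert to SI: a = 300 Gm = 3e+11 m.
Kepler's third law: T = 2π √(a³ / GM).
Substituting a = 3e+11 m and GM = 2.67e+19 m³/s²:
T = 2π √((3e+11)³ / 2.67e+19) s
T ≈ 1.998e+08 s = 6.331 years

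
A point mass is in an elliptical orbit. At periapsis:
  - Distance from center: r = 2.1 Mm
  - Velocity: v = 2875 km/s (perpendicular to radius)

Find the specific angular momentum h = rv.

Convert to SI: r = 2.1 Mm = 2.1e+06 m; v = 2875 km/s = 2.875e+06 m/s.
With v perpendicular to r, h = r · v.
h = 2.1e+06 · 2.875e+06 m²/s ≈ 6.038e+12 m²/s.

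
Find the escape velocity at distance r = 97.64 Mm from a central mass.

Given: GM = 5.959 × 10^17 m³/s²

Convert to SI: r = 97.64 Mm = 9.764e+07 m.
Escape velocity comes from setting total energy to zero: ½v² − GM/r = 0 ⇒ v_esc = √(2GM / r).
v_esc = √(2 · 5.959e+17 / 9.764e+07) m/s ≈ 1.105e+05 m/s = 110.5 km/s.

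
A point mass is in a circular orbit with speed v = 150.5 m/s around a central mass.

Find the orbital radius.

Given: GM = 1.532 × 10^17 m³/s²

For a circular orbit, v² = GM / r, so r = GM / v².
r = 1.532e+17 / (150.5)² m ≈ 6.764e+12 m = 6.764 × 10^12 m.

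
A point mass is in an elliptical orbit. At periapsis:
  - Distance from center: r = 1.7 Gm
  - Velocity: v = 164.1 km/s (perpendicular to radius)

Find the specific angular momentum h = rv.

Convert to SI: r = 1.7 Gm = 1.7e+09 m; v = 164.1 km/s = 164100 m/s.
With v perpendicular to r, h = r · v.
h = 1.7e+09 · 164100 m²/s ≈ 2.79e+14 m²/s.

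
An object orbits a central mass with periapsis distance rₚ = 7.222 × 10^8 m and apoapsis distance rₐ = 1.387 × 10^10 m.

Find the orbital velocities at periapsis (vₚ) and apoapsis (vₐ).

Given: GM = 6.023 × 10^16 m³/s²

Use the vis-viva equation v² = GM(2/r − 1/a) with a = (rₚ + rₐ)/2 = (7.222e+08 + 1.387e+10)/2 = 7.2961e+09 m.
vₚ = √(GM · (2/rₚ − 1/a)) = √(6.023e+16 · (2/7.222e+08 − 1/7.2961e+09)) m/s ≈ 1.259e+04 m/s = 12.59 km/s.
vₐ = √(GM · (2/rₐ − 1/a)) = √(6.023e+16 · (2/1.387e+10 − 1/7.2961e+09)) m/s ≈ 655.6 m/s = 655.6 m/s.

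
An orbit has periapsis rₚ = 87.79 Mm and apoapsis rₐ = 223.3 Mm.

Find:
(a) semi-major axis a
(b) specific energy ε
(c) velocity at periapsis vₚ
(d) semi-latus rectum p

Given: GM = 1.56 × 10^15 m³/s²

Convert to SI: rₚ = 87.79 Mm = 8.779e+07 m; rₐ = 223.3 Mm = 2.233e+08 m.
(a) a = (rₚ + rₐ)/2 = (8.779e+07 + 2.233e+08)/2 ≈ 1.555e+08 m
(b) With a = (rₚ + rₐ)/2 = 1.55545e+08 m, ε = −GM/(2a) = −1.56e+15/(2 · 1.55545e+08) J/kg ≈ -5.015e+06 J/kg
(c) With a = (rₚ + rₐ)/2 = 1.55545e+08 m, vₚ = √(GM (2/rₚ − 1/a)) = √(1.56e+15 · (2/8.779e+07 − 1/1.55545e+08)) m/s ≈ 5051 m/s
(d) From a = (rₚ + rₐ)/2 = 1.55545e+08 m and e = (rₐ − rₚ)/(rₐ + rₚ) = 0.435597, p = a(1 − e²) = 1.55545e+08 · (1 − (0.435597)²) ≈ 1.26e+08 m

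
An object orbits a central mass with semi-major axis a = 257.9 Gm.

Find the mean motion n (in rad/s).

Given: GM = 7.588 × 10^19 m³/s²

Convert to SI: a = 257.9 Gm = 2.579e+11 m.
n = √(GM / a³).
n = √(7.588e+19 / (2.579e+11)³) rad/s ≈ 6.651e-08 rad/s.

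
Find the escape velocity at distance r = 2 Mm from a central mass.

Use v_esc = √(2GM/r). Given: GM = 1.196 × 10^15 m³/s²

Convert to SI: r = 2 Mm = 2e+06 m.
Escape velocity comes from setting total energy to zero: ½v² − GM/r = 0 ⇒ v_esc = √(2GM / r).
v_esc = √(2 · 1.196e+15 / 2e+06) m/s ≈ 3.458e+04 m/s = 34.58 km/s.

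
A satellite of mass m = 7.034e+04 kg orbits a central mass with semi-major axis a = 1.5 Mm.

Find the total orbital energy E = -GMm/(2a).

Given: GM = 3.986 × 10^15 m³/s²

Convert to SI: a = 1.5 Mm = 1.5e+06 m.
E = −GMm / (2a).
E = −3.986e+15 · 7.034e+04 / (2 · 1.5e+06) J ≈ -9.346e+13 J = -93.46 TJ.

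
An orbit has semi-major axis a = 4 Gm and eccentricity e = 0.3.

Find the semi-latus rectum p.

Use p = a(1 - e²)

Convert to SI: a = 4 Gm = 4e+09 m.
p = a (1 − e²).
p = 4e+09 · (1 − (0.3)²) = 4e+09 · 0.91 ≈ 3.64e+09 m = 3.64 Gm.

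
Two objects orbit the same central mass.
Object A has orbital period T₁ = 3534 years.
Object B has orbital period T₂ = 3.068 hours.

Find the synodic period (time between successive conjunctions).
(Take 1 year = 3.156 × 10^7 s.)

Convert to SI: T₁ = 3534 years = 1.11533e+11 s; T₂ = 3.068 hours = 11044.8 s.
T_syn = |T₁ · T₂ / (T₁ − T₂)|.
T_syn = |1.11533e+11 · 11044.8 / (1.11533e+11 − 11044.8)| s ≈ 1.104e+04 s = 3.068 hours.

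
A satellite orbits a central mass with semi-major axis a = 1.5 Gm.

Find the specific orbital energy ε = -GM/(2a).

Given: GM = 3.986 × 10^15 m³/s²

Convert to SI: a = 1.5 Gm = 1.5e+09 m.
ε = −GM / (2a).
ε = −3.986e+15 / (2 · 1.5e+09) J/kg ≈ -1.329e+06 J/kg = -1.329 MJ/kg.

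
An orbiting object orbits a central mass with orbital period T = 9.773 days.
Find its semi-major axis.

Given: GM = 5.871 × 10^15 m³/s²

Convert to SI: T = 9.773 days = 844387 s.
Invert Kepler's third law: a = (GM · T² / (4π²))^(1/3).
Substituting T = 844387 s and GM = 5.871e+15 m³/s²:
a = (5.871e+15 · (844387)² / (4π²))^(1/3) m
a ≈ 4.733e+08 m = 473.3 Mm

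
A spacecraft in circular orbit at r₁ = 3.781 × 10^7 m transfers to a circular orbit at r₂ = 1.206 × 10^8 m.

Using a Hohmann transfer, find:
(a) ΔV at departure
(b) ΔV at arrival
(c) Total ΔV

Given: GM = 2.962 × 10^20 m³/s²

Transfer semi-major axis: a_t = (r₁ + r₂)/2 = (3.781e+07 + 1.206e+08)/2 = 7.9205e+07 m.
Circular speeds: v₁ = √(GM/r₁) = 2.79891e+06 m/s, v₂ = √(GM/r₂) = 1.56718e+06 m/s.
Transfer speeds (vis-viva v² = GM(2/r − 1/a_t)): v₁ᵗ = 3.45372e+06 m/s, v₂ᵗ = 1.08279e+06 m/s.
(a) ΔV₁ = |v₁ᵗ − v₁| ≈ 6.548e+05 m/s = 654.8 km/s.
(b) ΔV₂ = |v₂ − v₂ᵗ| ≈ 4.844e+05 m/s = 484.4 km/s.
(c) ΔV_total = ΔV₁ + ΔV₂ ≈ 1.139e+06 m/s = 1139 km/s.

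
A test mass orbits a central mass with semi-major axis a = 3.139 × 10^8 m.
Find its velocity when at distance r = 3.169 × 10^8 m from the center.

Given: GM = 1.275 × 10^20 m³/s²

Vis-viva: v = √(GM · (2/r − 1/a)).
2/r − 1/a = 2/3.169e+08 − 1/3.139e+08 = 3.12541e-09 m⁻¹.
v = √(1.275e+20 · 3.12541e-09) m/s ≈ 6.313e+05 m/s = 631.3 km/s.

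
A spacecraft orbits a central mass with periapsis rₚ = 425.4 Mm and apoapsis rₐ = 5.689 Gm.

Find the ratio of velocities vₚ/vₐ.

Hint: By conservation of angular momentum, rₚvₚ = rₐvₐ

Convert to SI: rₚ = 425.4 Mm = 4.254e+08 m; rₐ = 5.689 Gm = 5.689e+09 m.
Conservation of angular momentum gives rₚvₚ = rₐvₐ, so vₚ/vₐ = rₐ/rₚ.
vₚ/vₐ = 5.689e+09 / 4.254e+08 ≈ 13.37.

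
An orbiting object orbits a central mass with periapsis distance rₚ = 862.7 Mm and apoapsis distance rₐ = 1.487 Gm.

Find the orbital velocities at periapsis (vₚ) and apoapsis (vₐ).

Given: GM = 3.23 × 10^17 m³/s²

Convert to SI: rₚ = 862.7 Mm = 8.627e+08 m; rₐ = 1.487 Gm = 1.487e+09 m.
Use the vis-viva equation v² = GM(2/r − 1/a) with a = (rₚ + rₐ)/2 = (8.627e+08 + 1.487e+09)/2 = 1.17485e+09 m.
vₚ = √(GM · (2/rₚ − 1/a)) = √(3.23e+17 · (2/8.627e+08 − 1/1.17485e+09)) m/s ≈ 2.177e+04 m/s = 21.77 km/s.
vₐ = √(GM · (2/rₐ − 1/a)) = √(3.23e+17 · (2/1.487e+09 − 1/1.17485e+09)) m/s ≈ 1.263e+04 m/s = 12.63 km/s.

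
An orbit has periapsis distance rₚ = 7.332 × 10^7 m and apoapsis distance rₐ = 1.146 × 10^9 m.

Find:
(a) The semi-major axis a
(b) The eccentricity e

(a) a = (rₚ + rₐ) / 2 = (7.332e+07 + 1.146e+09) / 2 ≈ 6.097e+08 m = 6.097 × 10^8 m.
(b) e = (rₐ − rₚ) / (rₐ + rₚ) = (1.146e+09 − 7.332e+07) / (1.146e+09 + 7.332e+07) ≈ 0.8797.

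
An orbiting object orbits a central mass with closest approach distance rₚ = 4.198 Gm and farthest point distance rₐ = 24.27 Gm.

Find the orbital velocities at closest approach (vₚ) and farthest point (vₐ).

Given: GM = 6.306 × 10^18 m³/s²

Convert to SI: rₚ = 4.198 Gm = 4.198e+09 m; rₐ = 24.27 Gm = 2.427e+10 m.
Use the vis-viva equation v² = GM(2/r − 1/a) with a = (rₚ + rₐ)/2 = (4.198e+09 + 2.427e+10)/2 = 1.4234e+10 m.
vₚ = √(GM · (2/rₚ − 1/a)) = √(6.306e+18 · (2/4.198e+09 − 1/1.4234e+10)) m/s ≈ 5.061e+04 m/s = 50.61 km/s.
vₐ = √(GM · (2/rₐ − 1/a)) = √(6.306e+18 · (2/2.427e+10 − 1/1.4234e+10)) m/s ≈ 8754 m/s = 8.754 km/s.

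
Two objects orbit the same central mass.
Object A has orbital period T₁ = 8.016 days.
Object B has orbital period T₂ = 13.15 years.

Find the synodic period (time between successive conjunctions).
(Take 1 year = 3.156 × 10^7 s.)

Convert to SI: T₁ = 8.016 days = 692582 s; T₂ = 13.15 years = 4.15014e+08 s.
T_syn = |T₁ · T₂ / (T₁ − T₂)|.
T_syn = |692582 · 4.15014e+08 / (692582 − 4.15014e+08)| s ≈ 6.937e+05 s = 8.029 days.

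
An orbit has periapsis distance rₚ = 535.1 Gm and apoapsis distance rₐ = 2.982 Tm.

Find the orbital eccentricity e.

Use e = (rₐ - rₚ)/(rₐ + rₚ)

Convert to SI: rₚ = 535.1 Gm = 5.351e+11 m; rₐ = 2.982 Tm = 2.982e+12 m.
e = (rₐ − rₚ) / (rₐ + rₚ).
e = (2.982e+12 − 5.351e+11) / (2.982e+12 + 5.351e+11) = 2.4469e+12 / 3.5171e+12 ≈ 0.6957.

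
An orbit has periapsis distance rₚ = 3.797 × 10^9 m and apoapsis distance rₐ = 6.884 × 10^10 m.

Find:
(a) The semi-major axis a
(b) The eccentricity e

(a) a = (rₚ + rₐ) / 2 = (3.797e+09 + 6.884e+10) / 2 ≈ 3.632e+10 m = 3.632 × 10^10 m.
(b) e = (rₐ − rₚ) / (rₐ + rₚ) = (6.884e+10 − 3.797e+09) / (6.884e+10 + 3.797e+09) ≈ 0.8955.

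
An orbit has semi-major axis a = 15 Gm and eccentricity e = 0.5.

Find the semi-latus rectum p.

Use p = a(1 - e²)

Convert to SI: a = 15 Gm = 1.5e+10 m.
p = a (1 − e²).
p = 1.5e+10 · (1 − (0.5)²) = 1.5e+10 · 0.75 ≈ 1.125e+10 m = 11.25 Gm.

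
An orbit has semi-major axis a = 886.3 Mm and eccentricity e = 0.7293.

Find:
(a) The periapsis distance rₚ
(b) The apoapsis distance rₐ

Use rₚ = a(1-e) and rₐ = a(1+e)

Convert to SI: a = 886.3 Mm = 8.863e+08 m.
(a) rₚ = a(1 − e) = 8.863e+08 · (1 − 0.7293) = 8.863e+08 · 0.2707 ≈ 2.399e+08 m = 239.9 Mm.
(b) rₐ = a(1 + e) = 8.863e+08 · (1 + 0.7293) = 8.863e+08 · 1.7293 ≈ 1.533e+09 m = 1.533 Gm.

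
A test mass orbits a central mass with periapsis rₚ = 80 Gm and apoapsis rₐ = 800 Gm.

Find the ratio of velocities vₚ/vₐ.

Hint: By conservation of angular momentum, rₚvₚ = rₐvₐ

Convert to SI: rₚ = 80 Gm = 8e+10 m; rₐ = 800 Gm = 8e+11 m.
Conservation of angular momentum gives rₚvₚ = rₐvₐ, so vₚ/vₐ = rₐ/rₚ.
vₚ/vₐ = 8e+11 / 8e+10 ≈ 10.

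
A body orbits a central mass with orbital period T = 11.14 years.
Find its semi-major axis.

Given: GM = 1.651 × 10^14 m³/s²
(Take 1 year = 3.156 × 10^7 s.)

Convert to SI: T = 11.14 years = 3.51578e+08 s.
Invert Kepler's third law: a = (GM · T² / (4π²))^(1/3).
Substituting T = 3.51578e+08 s and GM = 1.651e+14 m³/s²:
a = (1.651e+14 · (3.51578e+08)² / (4π²))^(1/3) m
a ≈ 8.026e+09 m = 8.026 × 10^9 m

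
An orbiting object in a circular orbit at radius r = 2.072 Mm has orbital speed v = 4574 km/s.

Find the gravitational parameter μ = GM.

Convert to SI: r = 2.072 Mm = 2.072e+06 m; v = 4574 km/s = 4.574e+06 m/s.
For a circular orbit v² = GM/r, so GM = v² · r.
GM = (4.574e+06)² · 2.072e+06 m³/s² ≈ 4.335e+19 m³/s² = 4.335 × 10^19 m³/s².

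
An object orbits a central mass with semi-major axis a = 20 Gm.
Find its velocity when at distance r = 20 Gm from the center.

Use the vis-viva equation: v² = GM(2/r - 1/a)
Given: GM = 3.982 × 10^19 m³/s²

Convert to SI: a = 20 Gm = 2e+10 m; r = 20 Gm = 2e+10 m.
Vis-viva: v = √(GM · (2/r − 1/a)).
2/r − 1/a = 2/2e+10 − 1/2e+10 = 5e-11 m⁻¹.
v = √(3.982e+19 · 5e-11) m/s ≈ 4.462e+04 m/s = 44.62 km/s.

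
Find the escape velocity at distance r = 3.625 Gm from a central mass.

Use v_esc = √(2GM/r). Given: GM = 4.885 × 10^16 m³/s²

Convert to SI: r = 3.625 Gm = 3.625e+09 m.
Escape velocity comes from setting total energy to zero: ½v² − GM/r = 0 ⇒ v_esc = √(2GM / r).
v_esc = √(2 · 4.885e+16 / 3.625e+09) m/s ≈ 5192 m/s = 5.192 km/s.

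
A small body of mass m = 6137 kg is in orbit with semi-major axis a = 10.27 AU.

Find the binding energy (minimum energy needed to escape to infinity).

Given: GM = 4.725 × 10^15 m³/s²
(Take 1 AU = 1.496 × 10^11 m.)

Convert to SI: a = 10.27 AU = 1.53639e+12 m.
Total orbital energy is E = −GMm/(2a); binding energy is E_bind = −E = GMm/(2a).
E_bind = 4.725e+15 · 6137 / (2 · 1.53639e+12) J ≈ 9.437e+06 J = 9.437 MJ.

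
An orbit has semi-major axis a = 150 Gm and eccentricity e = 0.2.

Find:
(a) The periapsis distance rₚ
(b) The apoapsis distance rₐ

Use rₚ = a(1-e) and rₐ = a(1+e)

Convert to SI: a = 150 Gm = 1.5e+11 m.
(a) rₚ = a(1 − e) = 1.5e+11 · (1 − 0.2) = 1.5e+11 · 0.8 ≈ 1.2e+11 m = 120 Gm.
(b) rₐ = a(1 + e) = 1.5e+11 · (1 + 0.2) = 1.5e+11 · 1.2 ≈ 1.8e+11 m = 180 Gm.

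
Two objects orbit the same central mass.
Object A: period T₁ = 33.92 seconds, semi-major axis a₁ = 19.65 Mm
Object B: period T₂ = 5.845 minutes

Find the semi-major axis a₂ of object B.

Convert to SI: a₁ = 19.65 Mm = 1.965e+07 m; T₂ = 5.845 minutes = 350.7 s.
Kepler's third law: (T₁/T₂)² = (a₁/a₂)³ ⇒ a₂ = a₁ · (T₂/T₁)^(2/3).
T₂/T₁ = 350.7 / 33.92 = 10.339.
a₂ = 1.965e+07 · (10.339)^(2/3) m ≈ 9.326e+07 m = 93.26 Mm.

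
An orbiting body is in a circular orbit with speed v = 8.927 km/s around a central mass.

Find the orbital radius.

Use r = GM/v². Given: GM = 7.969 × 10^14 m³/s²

Convert to SI: v = 8.927 km/s = 8927 m/s.
For a circular orbit, v² = GM / r, so r = GM / v².
r = 7.969e+14 / (8927)² m ≈ 1e+07 m = 10 Mm.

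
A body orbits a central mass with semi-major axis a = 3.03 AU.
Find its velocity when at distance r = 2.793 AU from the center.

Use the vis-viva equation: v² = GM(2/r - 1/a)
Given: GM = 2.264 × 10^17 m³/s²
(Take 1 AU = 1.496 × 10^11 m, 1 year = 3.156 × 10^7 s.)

Convert to SI: a = 3.03 AU = 4.53288e+11 m; r = 2.793 AU = 4.17833e+11 m.
Vis-viva: v = √(GM · (2/r − 1/a)).
2/r − 1/a = 2/4.17833e+11 − 1/4.53288e+11 = 2.5805e-12 m⁻¹.
v = √(2.264e+17 · 2.5805e-12) m/s ≈ 764.3 m/s = 0.1612 AU/year.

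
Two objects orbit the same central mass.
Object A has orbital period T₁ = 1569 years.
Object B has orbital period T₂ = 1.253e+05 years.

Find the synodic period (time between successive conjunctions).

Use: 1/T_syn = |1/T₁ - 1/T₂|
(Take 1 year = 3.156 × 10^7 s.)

Convert to SI: T₁ = 1569 years = 4.95176e+10 s; T₂ = 1.253e+05 years = 3.95447e+12 s.
T_syn = |T₁ · T₂ / (T₁ − T₂)|.
T_syn = |4.95176e+10 · 3.95447e+12 / (4.95176e+10 − 3.95447e+12)| s ≈ 5.015e+10 s = 1589 years.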